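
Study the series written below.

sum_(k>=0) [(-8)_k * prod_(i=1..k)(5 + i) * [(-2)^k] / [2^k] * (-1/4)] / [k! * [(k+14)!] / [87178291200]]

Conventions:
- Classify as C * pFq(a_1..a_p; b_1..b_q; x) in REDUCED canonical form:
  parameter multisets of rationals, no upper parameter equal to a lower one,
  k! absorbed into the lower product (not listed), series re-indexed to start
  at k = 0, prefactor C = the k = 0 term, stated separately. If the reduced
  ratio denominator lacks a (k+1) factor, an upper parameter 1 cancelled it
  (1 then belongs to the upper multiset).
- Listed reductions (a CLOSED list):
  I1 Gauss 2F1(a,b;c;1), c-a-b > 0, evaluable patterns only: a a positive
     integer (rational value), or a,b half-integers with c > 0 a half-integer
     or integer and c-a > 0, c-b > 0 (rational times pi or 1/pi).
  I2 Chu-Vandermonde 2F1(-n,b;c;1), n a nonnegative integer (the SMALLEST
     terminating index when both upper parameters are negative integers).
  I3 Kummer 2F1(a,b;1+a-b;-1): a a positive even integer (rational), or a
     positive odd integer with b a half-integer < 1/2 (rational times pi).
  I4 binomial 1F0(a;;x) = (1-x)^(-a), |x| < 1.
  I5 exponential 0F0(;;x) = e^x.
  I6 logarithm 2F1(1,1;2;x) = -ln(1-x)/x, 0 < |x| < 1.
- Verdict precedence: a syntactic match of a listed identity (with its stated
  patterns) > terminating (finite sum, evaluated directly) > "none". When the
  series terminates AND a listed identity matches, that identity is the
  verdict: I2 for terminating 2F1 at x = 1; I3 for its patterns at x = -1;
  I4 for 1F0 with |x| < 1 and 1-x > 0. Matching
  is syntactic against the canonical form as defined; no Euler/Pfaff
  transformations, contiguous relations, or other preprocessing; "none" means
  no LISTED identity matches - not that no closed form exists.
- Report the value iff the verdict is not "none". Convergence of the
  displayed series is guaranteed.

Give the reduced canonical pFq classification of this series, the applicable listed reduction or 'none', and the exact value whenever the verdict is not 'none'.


At argument -1: a 2F1 with upper {-8, 6}, lower {15}, scaled by C = -1/4. Verdict (x = -1): Kummer (I3) applies (x = -1; c = 15 equals 1+a-b for upper {-8, 6}: listed pattern). Exact value: -91/20.

Structural cue: t_0 = -1/4 here, and the two k-th powers (C = -1/4) combine into one argument.
Consecutive-term ratio: r(k) = (-1) * (k-8) (k+6) / [(k+15) (k+1)] - poly over poly, x = (-1) from leading terms; C = -1/4 at k = 0.


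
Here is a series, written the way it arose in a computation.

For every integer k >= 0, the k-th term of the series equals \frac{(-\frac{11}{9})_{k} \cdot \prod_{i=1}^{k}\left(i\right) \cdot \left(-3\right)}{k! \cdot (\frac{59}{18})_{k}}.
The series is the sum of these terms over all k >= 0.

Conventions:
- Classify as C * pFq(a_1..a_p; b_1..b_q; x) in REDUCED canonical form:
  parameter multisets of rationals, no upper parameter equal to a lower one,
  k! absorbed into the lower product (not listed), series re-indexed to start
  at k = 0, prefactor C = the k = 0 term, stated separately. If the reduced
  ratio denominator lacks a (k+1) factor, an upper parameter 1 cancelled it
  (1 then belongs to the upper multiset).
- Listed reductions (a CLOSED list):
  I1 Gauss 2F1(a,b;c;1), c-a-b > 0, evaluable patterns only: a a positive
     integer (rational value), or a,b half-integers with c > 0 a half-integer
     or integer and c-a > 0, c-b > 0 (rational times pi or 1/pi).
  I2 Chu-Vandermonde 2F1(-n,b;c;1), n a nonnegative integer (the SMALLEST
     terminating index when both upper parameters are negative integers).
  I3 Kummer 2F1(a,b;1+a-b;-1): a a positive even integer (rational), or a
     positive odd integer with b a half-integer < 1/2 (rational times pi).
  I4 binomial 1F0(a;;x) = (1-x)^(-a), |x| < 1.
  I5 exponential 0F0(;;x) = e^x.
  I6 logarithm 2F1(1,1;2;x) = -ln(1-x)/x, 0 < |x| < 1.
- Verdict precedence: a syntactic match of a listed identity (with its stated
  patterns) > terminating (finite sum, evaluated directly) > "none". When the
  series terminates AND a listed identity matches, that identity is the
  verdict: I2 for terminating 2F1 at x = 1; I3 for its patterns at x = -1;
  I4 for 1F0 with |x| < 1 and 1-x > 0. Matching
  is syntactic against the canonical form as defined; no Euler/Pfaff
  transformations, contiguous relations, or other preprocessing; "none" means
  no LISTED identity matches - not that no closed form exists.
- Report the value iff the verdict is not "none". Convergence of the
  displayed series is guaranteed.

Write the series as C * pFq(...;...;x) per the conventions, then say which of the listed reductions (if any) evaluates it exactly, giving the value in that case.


Key step: t_0 = -3 here, and the running product (C = -3, x = 1) telescopes to a rising factorial.
Adjacent-term ratio: r(k) = 1 * (k-\frac{11}{9}) (k+1) / [(k+\frac{59}{18}) (k+1)] - rational in k, leading ratio 1; with t_0 = -3, classification follows.

At argument 1: a 2F1 with upper {-\frac{11}{9}, 1}, lower {\frac{59}{18}}, scaled by C = -3. Verdict: Gauss (I1, integer-parameter pattern) applies (x = 1: the Gamma ratio telescopes since c-a-b = 7/2 > 0 and a = 1 in Z>0). Hence: -\frac{41}{21}.


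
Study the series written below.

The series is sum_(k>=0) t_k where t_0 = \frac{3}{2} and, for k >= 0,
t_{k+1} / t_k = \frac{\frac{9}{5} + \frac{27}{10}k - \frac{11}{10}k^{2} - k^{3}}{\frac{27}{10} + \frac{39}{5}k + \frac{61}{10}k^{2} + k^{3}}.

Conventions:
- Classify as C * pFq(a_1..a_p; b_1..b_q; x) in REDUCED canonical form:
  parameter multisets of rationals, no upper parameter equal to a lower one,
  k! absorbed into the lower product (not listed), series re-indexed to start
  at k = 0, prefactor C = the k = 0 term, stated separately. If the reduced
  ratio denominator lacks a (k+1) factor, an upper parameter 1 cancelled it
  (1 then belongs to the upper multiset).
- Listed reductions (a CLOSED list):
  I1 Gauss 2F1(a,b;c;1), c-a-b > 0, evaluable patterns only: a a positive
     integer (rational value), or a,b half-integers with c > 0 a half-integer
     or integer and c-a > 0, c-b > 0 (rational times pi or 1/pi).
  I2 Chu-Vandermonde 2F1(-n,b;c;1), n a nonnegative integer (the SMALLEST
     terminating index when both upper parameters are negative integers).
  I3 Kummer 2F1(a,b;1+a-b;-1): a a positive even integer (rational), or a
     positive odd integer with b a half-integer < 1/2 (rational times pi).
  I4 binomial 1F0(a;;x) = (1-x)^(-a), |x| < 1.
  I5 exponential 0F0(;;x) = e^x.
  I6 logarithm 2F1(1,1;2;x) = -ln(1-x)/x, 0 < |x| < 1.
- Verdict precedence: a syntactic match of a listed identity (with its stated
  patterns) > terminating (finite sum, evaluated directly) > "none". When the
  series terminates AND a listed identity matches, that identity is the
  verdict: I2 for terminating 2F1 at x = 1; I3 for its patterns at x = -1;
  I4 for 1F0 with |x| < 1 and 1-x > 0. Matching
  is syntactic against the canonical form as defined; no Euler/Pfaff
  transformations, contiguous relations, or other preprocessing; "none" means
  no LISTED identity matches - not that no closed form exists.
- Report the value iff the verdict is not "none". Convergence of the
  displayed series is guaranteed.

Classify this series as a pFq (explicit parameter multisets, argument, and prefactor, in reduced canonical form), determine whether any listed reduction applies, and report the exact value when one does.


Reduced: x = -1, 2F1, upper = {-\frac{3}{2}, 2}, lower = {\frac{9}{2}}, C = \frac{3}{2}. Verdict: Kummer's theorem (I3) matches (x = -1; c = \frac{9}{2} equals 1+a-b for upper {-\frac{3}{2}, 2}: listed pattern). Sum: \frac{21}{8}.

The tell: x = -1 and the expanded ratio factors over Q; C = 3/2, roots give parameters.
Adjacent-term ratio: r(k) = -1 * (k-\frac{3}{2}) (k+2) / [(k+\frac{9}{2}) (k+1)] ; factor over Q: parameters, x = -1, and C = \frac{3}{2}.


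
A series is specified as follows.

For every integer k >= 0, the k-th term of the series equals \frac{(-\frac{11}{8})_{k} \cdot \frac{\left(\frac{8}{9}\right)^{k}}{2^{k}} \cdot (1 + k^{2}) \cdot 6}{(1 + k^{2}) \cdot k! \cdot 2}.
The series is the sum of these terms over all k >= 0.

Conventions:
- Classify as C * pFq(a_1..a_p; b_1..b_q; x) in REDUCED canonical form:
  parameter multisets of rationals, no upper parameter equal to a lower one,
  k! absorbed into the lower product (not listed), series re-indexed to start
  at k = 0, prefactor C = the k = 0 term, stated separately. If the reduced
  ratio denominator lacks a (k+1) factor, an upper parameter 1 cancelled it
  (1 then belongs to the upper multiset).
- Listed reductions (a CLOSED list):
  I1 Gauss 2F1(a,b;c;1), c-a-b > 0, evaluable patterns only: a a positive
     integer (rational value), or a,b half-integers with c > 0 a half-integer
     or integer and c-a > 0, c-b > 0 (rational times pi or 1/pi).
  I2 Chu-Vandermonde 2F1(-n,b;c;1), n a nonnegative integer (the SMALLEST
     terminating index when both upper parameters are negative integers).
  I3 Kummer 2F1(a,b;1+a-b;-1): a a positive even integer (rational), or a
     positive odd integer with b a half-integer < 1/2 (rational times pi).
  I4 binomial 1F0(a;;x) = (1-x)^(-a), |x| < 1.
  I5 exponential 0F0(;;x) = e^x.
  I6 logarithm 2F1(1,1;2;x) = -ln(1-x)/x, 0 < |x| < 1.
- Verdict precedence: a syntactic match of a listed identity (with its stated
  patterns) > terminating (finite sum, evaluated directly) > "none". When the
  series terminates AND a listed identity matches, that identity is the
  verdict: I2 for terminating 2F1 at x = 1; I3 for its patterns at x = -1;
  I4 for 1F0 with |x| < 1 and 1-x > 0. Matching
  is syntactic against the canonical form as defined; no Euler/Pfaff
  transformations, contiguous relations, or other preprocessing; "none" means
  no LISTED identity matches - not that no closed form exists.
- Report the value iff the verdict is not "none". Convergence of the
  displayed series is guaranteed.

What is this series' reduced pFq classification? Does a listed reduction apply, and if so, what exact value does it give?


Canonical form: C = 3 times 1F0 with upper {-\frac{11}{8}}, lower {-}, x = \frac{4}{9}. Verdict: this is binomial (I4) (the 1F0 binomial series: exponent 11/8, x = \frac{4}{9}). Hence: 3 \cdot \left(\frac{5}{9}\right)^{\frac{11}{8}}.

First insight: x = \frac{4}{9} and the factor k^2 + 1 cancels (top and bottom), leaving C = 3.
Adjacent-term ratio: r(k) = \frac{4}{9} * (k-\frac{11}{8}) / [(k+1)] - rational; roots negated = parameters, x = \frac{4}{9}, C = 3.


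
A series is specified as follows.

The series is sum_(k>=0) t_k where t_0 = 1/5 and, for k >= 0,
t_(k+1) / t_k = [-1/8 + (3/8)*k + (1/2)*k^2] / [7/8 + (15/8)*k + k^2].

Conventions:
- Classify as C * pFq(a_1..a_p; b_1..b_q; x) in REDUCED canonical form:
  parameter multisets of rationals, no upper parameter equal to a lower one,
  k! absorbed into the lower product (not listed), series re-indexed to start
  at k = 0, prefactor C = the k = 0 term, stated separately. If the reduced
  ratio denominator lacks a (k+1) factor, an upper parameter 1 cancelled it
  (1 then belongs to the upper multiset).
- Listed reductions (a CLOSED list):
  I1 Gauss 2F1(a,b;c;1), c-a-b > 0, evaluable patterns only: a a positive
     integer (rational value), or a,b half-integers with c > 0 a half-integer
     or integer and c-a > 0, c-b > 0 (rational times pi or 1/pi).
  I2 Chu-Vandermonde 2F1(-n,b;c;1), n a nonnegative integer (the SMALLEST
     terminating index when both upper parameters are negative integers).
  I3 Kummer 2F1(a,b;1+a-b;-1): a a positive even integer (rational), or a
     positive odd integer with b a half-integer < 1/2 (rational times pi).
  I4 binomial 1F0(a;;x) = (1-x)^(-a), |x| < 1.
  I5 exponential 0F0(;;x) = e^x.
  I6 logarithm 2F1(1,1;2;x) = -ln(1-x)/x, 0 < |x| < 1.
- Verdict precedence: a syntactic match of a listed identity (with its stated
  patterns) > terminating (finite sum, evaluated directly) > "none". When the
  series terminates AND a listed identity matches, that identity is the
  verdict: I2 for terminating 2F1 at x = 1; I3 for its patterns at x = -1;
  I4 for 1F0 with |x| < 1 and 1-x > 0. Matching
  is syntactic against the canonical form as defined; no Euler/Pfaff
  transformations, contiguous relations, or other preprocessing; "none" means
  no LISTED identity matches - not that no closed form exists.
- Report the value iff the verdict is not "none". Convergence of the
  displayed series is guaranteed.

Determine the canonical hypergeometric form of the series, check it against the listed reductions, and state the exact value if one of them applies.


This is 1/5 * 2F1(-1/4, 1; 7/8; 1/2) in reduced canonical form. Verdict: none. A 2F1 with upper {-1/4, 1} fits none of I1-I6 at x = 1/2; the sum runs forever.

Key step: t_0 = 1/5 here, and roots of the ratio polynomials (C = 1/5) are the negated parameters.
Ratio: r(k) = (1/2) * (k-1/4) (k+1) / [(k+7/8) (k+1)] - rational in k, leading ratio (1/2); with t_0 = 1/5, classification follows.


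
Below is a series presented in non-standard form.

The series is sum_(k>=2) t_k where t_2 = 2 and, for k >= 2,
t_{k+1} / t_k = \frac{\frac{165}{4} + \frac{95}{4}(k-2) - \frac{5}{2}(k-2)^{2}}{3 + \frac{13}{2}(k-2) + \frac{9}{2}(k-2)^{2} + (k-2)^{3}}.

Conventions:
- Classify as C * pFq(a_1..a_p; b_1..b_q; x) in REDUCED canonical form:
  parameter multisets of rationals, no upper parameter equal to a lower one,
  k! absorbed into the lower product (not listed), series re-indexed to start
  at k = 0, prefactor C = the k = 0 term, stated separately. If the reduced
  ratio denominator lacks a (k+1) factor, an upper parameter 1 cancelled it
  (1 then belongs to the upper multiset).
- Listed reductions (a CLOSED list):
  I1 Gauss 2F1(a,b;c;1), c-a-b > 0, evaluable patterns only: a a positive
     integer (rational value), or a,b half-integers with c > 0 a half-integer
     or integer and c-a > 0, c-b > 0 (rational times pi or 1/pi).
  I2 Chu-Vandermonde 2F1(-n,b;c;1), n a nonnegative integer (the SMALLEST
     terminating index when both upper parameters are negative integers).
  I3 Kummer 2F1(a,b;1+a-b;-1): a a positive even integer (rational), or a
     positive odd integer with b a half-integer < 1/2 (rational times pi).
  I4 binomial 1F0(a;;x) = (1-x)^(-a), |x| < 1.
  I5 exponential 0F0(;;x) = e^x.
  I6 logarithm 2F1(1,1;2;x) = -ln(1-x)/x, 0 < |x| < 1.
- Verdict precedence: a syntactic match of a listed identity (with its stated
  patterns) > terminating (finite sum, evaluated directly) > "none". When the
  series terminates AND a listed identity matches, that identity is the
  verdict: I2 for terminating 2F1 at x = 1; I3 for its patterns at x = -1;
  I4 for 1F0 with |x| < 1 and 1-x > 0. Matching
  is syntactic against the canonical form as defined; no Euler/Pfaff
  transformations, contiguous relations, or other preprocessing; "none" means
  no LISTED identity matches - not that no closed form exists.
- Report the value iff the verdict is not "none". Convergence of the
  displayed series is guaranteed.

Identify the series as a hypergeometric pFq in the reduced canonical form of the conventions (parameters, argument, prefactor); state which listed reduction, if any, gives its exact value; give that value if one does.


Classification (C = 2): 1F1 with upper {-11}, lower {2}, argument x = -\frac{5}{2}. Verdict: terminating. (-11)_k vanishes past k = 11, leaving a 12-term sum, computed directly. Value: \frac{14819992857437}{19619905536}.

Key observation: t_0 being 2, roots of the ratio polynomials (C = 2) are the negated parameters.
Adjacent-term ratio: r(k) = -\frac{5}{2} * (k-11) / [(k+2) (k+1)] - rational; roots negated = parameters, x = -\frac{5}{2}, C = 2.


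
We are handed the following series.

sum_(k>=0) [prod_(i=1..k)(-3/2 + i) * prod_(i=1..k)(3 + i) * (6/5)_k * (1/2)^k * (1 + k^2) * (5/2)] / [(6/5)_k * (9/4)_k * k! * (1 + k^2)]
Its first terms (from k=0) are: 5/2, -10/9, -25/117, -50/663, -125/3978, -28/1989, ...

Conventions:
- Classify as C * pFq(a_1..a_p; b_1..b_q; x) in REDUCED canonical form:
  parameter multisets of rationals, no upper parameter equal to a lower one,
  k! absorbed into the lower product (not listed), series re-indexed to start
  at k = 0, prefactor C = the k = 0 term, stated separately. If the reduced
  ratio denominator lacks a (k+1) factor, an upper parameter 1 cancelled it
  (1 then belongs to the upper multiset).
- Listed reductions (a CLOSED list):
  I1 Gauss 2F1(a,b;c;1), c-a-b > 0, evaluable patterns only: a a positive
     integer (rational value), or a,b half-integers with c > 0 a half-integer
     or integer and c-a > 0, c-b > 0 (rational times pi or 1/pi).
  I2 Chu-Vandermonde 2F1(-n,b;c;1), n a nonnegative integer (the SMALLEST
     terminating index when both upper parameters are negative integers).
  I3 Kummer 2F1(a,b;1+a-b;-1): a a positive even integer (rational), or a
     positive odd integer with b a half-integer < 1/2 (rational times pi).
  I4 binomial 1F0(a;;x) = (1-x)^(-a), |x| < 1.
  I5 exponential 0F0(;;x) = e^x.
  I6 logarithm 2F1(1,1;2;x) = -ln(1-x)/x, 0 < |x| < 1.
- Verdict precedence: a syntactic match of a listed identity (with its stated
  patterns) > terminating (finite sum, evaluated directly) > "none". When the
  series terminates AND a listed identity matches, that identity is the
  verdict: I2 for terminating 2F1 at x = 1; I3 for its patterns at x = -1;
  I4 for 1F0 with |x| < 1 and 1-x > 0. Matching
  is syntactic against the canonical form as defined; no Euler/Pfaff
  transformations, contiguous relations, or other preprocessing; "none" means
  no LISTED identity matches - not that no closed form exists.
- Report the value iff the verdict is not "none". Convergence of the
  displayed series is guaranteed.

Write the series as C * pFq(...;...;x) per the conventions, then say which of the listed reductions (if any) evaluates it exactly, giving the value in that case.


x = 1/2 here; the reduced form reads 2F1, upper {-1/2, 4}, lower {9/4}, C = 5/2. Verdict: none. Every listed pattern misses the 2F1 form at 1/2, upper {-1/2, 4}.

Key observation: with t_0 = 5/2, the running product (C = 5/2) telescopes to a rising factorial.
Term ratio: r(k) = (1/2) * (k-1/2) (k+4) / [(k+9/4) (k+1)] - rational in k, leading ratio (1/2); with t_0 = 5/2, classification follows.


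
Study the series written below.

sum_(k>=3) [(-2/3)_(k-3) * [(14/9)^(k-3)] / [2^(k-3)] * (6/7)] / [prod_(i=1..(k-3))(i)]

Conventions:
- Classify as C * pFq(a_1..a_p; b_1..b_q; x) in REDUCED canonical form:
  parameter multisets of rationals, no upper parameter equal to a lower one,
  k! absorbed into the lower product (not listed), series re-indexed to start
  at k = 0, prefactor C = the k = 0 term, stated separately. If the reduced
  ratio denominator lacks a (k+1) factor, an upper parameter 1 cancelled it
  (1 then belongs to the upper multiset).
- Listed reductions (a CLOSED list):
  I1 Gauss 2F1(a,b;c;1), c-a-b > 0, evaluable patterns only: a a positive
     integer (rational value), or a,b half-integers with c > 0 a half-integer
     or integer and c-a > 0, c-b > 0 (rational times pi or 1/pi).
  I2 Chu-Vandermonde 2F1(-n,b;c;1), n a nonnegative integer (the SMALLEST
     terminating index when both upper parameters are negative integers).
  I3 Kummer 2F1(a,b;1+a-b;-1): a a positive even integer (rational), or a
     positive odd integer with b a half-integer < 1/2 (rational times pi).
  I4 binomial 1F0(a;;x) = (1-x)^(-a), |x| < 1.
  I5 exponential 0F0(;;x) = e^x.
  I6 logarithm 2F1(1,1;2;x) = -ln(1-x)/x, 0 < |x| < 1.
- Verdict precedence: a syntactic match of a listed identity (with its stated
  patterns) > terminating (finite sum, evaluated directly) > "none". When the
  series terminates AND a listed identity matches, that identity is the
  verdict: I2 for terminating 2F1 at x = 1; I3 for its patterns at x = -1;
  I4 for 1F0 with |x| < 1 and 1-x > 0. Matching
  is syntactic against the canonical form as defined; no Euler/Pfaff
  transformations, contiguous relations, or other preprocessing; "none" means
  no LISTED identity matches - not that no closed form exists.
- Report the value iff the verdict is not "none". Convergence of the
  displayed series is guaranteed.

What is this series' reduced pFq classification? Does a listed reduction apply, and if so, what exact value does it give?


The series (x = 7/9) is 1F0: upper {-2/3}, lower {-}, prefactor 6/7. Verdict at x = 7/9: the I4 binomial reduction matches (the 1F0 binomial series: exponent 2/3, x = 7/9). Its exact value is (6/7) * (2/9)^(2/3).

Key step: t_0 = 6/7 here, and the two k-th powers (C = 6/7) combine into one argument.
Ratio: r(k) = (7/9) * (k-2/3) / [(k+1)] ; factor over Q: parameters, x = (7/9), and C = 6/7.


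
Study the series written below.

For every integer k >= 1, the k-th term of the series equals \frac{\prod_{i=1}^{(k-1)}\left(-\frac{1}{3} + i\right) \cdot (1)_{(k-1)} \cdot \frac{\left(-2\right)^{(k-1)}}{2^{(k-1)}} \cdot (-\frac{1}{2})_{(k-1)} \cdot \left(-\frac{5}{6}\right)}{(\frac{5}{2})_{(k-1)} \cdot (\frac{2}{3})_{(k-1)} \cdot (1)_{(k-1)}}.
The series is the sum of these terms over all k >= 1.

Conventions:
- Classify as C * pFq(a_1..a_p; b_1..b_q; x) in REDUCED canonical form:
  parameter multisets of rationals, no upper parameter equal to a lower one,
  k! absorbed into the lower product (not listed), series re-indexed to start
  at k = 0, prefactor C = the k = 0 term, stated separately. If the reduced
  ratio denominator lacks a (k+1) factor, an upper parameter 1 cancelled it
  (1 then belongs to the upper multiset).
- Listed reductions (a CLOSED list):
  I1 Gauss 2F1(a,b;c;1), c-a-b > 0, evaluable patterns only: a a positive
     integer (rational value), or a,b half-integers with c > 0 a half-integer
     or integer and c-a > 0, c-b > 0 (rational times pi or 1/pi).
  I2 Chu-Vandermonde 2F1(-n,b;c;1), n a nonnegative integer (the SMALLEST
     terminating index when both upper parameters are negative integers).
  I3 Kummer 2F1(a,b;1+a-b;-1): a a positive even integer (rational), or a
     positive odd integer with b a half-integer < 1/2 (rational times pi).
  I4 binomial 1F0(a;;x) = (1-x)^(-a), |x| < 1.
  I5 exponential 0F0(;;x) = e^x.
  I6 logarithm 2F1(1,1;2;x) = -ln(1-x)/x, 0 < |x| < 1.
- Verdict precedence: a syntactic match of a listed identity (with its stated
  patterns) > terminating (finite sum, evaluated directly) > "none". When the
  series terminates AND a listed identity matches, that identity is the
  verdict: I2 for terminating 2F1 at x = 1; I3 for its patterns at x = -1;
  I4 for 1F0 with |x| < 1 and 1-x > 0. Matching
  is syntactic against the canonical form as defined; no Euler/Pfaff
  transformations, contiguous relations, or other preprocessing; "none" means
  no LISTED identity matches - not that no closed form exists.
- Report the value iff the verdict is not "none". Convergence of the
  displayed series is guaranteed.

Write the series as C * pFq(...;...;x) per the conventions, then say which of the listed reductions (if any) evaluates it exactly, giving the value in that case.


Prefactor -\frac{5}{6}, argument -1: 2F1 with upper {-\frac{1}{2}, 1} over lower {\frac{5}{2}}. Verdict: Kummer's theorem (I3) matches (x = -1; c = \frac{5}{2} equals 1+a-b for upper {-\frac{1}{2}, 1}: listed pattern). Value: \left(-\frac{5}{16}\right) \cdot \pi.

The tell: x = -1 and the running product (C = -5/6) telescopes to a rising factorial.
Term ratio: r(k) = -1 * (k-\frac{1}{2}) (k+1) / [(k+\frac{5}{2}) (k+1)] ; factor over Q: parameters, x = -1, and C = -\frac{5}{6}.


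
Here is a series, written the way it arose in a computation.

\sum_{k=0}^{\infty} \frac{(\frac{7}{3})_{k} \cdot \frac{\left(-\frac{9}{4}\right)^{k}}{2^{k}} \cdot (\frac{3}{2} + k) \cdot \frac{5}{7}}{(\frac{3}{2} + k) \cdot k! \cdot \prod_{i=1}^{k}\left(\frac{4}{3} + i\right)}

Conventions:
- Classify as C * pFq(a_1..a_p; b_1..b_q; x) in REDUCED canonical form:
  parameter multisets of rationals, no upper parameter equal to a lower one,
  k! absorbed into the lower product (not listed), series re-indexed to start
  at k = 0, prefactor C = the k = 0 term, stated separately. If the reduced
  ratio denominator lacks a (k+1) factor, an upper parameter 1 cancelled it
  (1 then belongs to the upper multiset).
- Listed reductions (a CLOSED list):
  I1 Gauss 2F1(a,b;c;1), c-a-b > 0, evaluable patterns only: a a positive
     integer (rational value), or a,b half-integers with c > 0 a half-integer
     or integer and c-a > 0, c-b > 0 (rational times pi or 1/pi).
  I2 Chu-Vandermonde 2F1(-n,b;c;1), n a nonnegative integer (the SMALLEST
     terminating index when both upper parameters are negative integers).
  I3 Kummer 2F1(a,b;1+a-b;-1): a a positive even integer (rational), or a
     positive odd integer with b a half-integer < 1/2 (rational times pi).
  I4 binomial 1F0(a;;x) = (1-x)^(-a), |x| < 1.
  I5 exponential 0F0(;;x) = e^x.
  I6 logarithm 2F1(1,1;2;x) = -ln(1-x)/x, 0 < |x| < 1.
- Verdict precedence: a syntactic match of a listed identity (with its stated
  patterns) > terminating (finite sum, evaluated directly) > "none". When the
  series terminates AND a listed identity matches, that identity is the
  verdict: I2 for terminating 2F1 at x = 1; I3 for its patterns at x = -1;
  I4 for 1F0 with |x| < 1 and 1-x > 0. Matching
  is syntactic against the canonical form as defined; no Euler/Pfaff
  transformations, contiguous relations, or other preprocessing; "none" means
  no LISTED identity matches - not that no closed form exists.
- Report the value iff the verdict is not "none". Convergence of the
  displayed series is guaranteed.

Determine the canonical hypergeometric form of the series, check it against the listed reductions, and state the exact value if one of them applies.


Key observation: x = -\frac{9}{8} and k + 3/2 divides numerator and denominator alike; C = 5/7 after cancelling.
Term ratio: r(k) = -\frac{9}{8} * 1 / [(k+1)] - rational; roots negated = parameters, x = -\frac{9}{8}, C = \frac{5}{7}.

x = -\frac{9}{8} here; the reduced form reads 0F0, upper {-}, lower {-}, C = \frac{5}{7}. Verdict: the I5 exponential reduction applies (the 0F0 exponential series at x = -\frac{9}{8}). Its exact value is \frac{5}{7} \cdot e^{-\frac{9}{8}}.


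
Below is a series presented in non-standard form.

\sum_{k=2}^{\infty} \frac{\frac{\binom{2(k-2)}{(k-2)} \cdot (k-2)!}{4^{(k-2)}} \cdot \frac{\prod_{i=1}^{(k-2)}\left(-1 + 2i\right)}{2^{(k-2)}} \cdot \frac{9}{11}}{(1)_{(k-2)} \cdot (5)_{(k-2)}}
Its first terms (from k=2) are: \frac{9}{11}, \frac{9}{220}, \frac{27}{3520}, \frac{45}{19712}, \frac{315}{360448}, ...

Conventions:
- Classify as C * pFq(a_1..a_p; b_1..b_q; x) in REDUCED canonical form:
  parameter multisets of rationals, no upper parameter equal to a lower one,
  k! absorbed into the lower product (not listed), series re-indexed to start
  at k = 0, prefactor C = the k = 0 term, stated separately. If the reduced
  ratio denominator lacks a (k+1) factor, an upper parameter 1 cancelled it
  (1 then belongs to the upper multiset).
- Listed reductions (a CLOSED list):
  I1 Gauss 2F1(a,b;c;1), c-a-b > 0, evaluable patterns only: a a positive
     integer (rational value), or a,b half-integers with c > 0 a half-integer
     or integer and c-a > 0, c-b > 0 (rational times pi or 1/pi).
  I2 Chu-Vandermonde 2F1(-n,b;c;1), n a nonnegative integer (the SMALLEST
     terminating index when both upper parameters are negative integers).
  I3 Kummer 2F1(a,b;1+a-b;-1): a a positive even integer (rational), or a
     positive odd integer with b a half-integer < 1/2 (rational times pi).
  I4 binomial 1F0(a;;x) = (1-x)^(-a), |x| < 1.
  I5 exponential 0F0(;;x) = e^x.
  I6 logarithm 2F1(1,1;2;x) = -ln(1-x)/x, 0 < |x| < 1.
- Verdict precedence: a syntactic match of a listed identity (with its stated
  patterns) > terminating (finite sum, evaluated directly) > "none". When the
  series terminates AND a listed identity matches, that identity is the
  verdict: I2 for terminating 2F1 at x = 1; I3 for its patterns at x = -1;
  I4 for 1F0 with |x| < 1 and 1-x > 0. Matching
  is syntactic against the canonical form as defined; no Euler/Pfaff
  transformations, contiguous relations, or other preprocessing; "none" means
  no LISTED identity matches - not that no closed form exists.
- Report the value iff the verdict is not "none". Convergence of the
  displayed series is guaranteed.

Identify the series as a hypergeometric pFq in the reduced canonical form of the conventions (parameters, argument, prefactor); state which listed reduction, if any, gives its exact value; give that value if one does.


This is \frac{9}{11} * 2F1(\frac{1}{2}, \frac{1}{2}; 5; 1) in reduced canonical form. Verdict at x = 1: the half-integer Gauss pattern (I1) matches (x = 1; upper {\frac{1}{2}, \frac{1}{2}} half-integers, c = 5 in the evaluable pattern). Sum: \frac{36864}{13475} / \pi.

Key step: with t_0 = \frac{9}{11}, the odd product 1*3*...*(2k-1) (C = 9/11, x = 1) is 2^k (1/2)_k.
Term ratio: r(k) = 1 * (k+\frac{1}{2}) (k+\frac{1}{2}) / [(k+5) (k+1)] - rational in k, leading ratio 1; with t_0 = \frac{9}{11}, classification follows.


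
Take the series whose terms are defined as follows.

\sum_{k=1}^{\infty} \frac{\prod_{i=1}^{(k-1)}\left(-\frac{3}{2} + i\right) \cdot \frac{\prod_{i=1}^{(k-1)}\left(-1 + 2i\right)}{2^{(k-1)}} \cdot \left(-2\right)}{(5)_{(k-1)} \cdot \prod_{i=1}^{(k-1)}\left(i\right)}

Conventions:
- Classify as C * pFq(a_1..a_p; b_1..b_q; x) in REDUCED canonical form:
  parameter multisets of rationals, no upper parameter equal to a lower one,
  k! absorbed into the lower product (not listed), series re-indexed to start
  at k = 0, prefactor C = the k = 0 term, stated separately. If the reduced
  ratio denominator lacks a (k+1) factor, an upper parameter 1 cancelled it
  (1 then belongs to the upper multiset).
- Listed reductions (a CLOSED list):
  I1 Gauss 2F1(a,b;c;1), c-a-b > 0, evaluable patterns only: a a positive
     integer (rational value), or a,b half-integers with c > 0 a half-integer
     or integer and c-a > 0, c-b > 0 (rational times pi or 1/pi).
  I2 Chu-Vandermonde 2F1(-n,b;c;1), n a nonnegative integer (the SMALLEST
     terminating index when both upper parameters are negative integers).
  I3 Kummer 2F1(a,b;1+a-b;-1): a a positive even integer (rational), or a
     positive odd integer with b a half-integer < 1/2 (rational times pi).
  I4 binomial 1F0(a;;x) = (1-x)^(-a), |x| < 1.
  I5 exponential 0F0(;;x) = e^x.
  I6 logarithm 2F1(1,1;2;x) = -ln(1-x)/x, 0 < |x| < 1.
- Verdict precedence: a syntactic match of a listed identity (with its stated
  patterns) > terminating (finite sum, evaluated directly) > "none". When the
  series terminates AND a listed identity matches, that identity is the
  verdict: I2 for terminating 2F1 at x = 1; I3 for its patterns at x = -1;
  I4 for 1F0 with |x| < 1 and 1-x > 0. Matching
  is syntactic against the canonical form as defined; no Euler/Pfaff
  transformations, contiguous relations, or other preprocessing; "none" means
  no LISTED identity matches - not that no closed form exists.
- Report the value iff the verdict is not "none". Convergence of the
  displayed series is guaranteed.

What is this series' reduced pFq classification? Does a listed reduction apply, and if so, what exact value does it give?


Reduced: x = 1, 2F1, upper = {-\frac{1}{2}, \frac{1}{2}}, lower = {5}, C = -2. Verdict: the half-integer Gauss pattern (I1) matches (x = 1; upper {-\frac{1}{2}, \frac{1}{2}} half-integers, c = 5 in the evaluable pattern). Hence: \left(-\frac{65536}{11025}\right) / \pi.

Key step: with t_0 = -2, the product of the first k integers (prefactor -2) is k!.
Adjacent-term ratio: r(k) = 1 * (k-\frac{1}{2}) (k+\frac{1}{2}) / [(k+5) (k+1)] ; factor over Q: parameters, x = 1, and C = -2.


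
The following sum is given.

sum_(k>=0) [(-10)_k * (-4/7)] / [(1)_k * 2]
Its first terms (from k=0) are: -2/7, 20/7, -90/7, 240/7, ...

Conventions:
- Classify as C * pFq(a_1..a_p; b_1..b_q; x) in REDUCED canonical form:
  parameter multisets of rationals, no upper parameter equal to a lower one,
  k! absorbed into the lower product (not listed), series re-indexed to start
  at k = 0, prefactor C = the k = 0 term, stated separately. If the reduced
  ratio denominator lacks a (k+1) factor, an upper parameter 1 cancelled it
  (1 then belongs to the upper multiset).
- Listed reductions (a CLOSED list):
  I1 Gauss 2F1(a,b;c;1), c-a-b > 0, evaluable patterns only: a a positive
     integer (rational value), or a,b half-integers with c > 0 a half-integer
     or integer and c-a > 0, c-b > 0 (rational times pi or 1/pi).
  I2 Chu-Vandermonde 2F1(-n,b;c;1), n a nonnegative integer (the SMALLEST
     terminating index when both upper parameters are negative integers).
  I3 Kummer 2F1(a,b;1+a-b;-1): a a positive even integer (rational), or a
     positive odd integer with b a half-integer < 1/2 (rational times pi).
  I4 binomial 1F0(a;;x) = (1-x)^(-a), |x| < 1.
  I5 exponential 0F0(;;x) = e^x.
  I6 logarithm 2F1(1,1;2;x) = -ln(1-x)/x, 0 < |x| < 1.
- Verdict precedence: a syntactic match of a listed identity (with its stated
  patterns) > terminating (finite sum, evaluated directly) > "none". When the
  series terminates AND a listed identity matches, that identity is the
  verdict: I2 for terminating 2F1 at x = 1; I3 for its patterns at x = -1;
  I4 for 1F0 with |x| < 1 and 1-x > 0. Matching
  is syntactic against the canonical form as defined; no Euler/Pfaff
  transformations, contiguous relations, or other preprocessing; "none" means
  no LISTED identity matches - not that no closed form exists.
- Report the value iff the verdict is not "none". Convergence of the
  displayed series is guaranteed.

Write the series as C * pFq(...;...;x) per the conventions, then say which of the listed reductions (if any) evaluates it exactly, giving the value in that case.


The series (x = 1) is 1F0: upper {-10}, lower {-}, prefactor -2/7. Verdict: terminating - no listed pattern fits, but -10 in the upper list cuts the series at k = 10; direct evaluation. Sum: 0.

First insight: x = 1 and (1)_k (C = -2/7, x = 1) is k! itself.
Term ratio: r(k) = 1 * (k-10) / [(k+1)] - rational in k, leading ratio 1; with t_0 = -2/7, classification follows.


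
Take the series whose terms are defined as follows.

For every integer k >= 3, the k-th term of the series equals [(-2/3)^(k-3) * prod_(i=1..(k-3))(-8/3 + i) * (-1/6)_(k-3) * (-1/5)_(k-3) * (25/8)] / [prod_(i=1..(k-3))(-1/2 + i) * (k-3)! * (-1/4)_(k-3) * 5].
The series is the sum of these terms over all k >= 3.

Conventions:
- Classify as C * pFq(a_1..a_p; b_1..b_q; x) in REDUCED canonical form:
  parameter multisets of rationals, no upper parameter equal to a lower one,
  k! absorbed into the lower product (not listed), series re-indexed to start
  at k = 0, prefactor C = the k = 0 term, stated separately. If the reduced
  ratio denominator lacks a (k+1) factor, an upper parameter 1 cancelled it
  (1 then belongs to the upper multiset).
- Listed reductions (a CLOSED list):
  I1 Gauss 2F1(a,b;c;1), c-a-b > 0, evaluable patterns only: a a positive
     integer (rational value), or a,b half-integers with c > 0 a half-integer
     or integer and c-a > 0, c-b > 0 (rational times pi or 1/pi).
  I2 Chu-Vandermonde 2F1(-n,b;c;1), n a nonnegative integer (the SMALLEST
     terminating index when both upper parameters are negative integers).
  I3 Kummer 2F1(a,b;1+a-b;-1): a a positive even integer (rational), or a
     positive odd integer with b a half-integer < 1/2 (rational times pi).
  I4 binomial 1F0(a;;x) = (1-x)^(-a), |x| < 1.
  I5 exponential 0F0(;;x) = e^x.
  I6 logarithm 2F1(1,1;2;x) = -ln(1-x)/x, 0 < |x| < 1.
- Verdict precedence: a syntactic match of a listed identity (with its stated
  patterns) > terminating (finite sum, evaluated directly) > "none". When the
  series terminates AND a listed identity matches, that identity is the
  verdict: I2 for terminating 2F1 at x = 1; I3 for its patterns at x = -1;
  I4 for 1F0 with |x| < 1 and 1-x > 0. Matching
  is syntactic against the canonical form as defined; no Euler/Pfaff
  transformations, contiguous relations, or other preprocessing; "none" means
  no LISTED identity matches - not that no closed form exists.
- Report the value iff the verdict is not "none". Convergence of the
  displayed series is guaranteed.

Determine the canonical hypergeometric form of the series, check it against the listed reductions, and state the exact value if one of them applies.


Reduced: x = -2/3, 3F2, upper = {-5/3, -1/5, -1/6}, lower = {-1/4, 1/2}, C = 5/8. Verdict: none - at argument -2/3 the multisets {-5/3, -1/5, -1/6} ; {-1/4, 1/2} match no listed identity.

The tell: from the first term 5/8: the constant factors (C = 5/8, x = -2/3) combine into one prefactor.
Adjacent-term ratio: r(k) = (-2/3) * (k-5/3) (k-1/5) (k-1/6) / [(k-1/4) (k+1/2) (k+1)] - poly over poly, x = (-2/3) from leading terms; C = 5/8 at k = 0.


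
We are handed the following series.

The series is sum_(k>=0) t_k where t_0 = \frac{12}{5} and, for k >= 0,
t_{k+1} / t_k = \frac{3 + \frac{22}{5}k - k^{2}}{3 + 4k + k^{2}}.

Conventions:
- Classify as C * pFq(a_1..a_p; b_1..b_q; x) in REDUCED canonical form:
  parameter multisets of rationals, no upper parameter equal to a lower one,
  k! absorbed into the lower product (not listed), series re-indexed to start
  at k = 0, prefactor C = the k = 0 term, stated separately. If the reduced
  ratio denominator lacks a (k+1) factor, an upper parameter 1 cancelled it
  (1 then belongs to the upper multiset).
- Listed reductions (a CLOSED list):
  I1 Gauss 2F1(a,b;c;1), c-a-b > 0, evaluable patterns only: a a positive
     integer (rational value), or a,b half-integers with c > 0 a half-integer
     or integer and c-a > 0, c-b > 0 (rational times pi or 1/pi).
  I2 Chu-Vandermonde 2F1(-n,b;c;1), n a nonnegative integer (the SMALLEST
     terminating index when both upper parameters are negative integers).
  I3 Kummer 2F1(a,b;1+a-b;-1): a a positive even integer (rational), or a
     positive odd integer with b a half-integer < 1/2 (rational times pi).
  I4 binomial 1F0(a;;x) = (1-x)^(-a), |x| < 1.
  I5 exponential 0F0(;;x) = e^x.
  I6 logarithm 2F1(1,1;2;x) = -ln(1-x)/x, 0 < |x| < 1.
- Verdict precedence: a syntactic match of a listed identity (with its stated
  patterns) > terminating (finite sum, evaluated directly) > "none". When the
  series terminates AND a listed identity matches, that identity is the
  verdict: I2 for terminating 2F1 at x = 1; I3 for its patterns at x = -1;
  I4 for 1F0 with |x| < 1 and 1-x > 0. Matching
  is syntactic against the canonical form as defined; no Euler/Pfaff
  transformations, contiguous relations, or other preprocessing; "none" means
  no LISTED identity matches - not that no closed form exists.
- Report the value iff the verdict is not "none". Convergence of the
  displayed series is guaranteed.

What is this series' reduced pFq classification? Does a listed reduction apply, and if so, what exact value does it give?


Structural cue: t_0 being \frac{12}{5}, the expanded ratio factors over Q; prefactor 12/5, roots give parameters.
Step ratio: r(k) = -1 * (k-5) (k+\frac{3}{5}) / [(k+3) (k+1)] - rational in k, leading ratio -1; with t_0 = \frac{12}{5}, classification follows.

x = -1 here; the reduced form reads 2F1, upper {-5, \frac{3}{5}}, lower {3}, C = \frac{12}{5}. Verdict: terminating at k = 5: the factor (-5)_k kills every later term; summing the 6 survivors is exact. Hence: \frac{4406328}{546875}.


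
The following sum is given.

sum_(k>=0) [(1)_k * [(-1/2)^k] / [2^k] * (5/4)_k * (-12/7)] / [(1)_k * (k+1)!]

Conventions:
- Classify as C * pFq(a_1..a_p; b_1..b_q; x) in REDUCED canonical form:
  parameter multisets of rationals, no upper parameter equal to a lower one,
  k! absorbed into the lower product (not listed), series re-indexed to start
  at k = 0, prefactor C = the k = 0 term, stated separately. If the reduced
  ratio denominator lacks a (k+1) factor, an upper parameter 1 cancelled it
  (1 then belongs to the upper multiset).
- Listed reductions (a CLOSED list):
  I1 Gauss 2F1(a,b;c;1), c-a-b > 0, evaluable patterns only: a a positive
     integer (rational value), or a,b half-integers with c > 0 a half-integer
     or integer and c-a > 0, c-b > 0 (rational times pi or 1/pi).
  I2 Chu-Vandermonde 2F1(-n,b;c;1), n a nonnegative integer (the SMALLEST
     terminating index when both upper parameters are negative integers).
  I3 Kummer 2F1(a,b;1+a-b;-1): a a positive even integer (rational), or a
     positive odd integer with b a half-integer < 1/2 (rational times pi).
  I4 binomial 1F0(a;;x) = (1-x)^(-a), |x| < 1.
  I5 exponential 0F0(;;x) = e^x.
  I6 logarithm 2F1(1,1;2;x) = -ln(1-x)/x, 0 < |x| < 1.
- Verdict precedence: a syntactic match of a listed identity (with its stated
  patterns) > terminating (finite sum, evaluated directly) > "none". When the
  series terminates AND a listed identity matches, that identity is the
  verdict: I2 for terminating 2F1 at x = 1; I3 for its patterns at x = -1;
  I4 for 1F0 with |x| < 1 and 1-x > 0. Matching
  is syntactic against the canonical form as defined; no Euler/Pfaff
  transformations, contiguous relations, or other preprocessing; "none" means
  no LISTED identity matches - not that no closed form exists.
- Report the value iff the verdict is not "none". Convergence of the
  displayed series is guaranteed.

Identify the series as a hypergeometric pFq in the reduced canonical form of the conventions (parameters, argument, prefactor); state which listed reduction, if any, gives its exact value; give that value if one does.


Structural cue: t_0 being -12/7, the denominator's factorial ratio (C = -12/7) is a lower Pochhammer.
Term ratio: r(k) = (-1/4) * (k+1) (k+5/4) / [(k+2) (k+1)] - rational; roots negated = parameters, x = (-1/4), C = -12/7.

This is -12/7 * 2F1(1, 5/4; 2; -1/4) in reduced canonical form. Verdict: none - this 2F1 at x = -1/4 matches no listed pattern, and upper {1, 5/4} holds no stopper.
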